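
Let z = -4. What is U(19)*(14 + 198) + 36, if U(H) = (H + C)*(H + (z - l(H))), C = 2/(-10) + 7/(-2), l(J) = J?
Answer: -64692/5 ≈ -12938.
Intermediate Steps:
C = -37/10 (C = 2*(-1/10) + 7*(-1/2) = -1/5 - 7/2 = -37/10 ≈ -3.7000)
U(H) = 74/5 - 4*H (U(H) = (H - 37/10)*(H + (-4 - H)) = (-37/10 + H)*(-4) = 74/5 - 4*H)
U(19)*(14 + 198) + 36 = (74/5 - 4*19)*(14 + 198) + 36 = (74/5 - 76)*212 + 36 = -306/5*212 + 36 = -64872/5 + 36 = -64692/5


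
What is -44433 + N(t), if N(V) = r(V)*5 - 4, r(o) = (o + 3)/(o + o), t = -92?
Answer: -8175963/184 ≈ -44435.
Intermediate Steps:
r(o) = (3 + o)/(2*o) (r(o) = (3 + o)/((2*o)) = (3 + o)*(1/(2*o)) = (3 + o)/(2*o))
N(V) = -4 + 5*(3 + V)/(2*V) (N(V) = ((3 + V)/(2*V))*5 - 4 = 5*(3 + V)/(2*V) - 4 = -4 + 5*(3 + V)/(2*V))
-44433 + N(t) = -44433 + (3/2)*(5 - 1*(-92))/(-92) = -44433 + (3/2)*(-1/92)*(5 + 92) = -44433 + (3/2)*(-1/92)*97 = -44433 - 291/184 = -8175963/184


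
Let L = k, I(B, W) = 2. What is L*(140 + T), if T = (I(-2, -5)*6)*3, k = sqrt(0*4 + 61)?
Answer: 176*sqrt(61) ≈ 1374.6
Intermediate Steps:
k = sqrt(61) (k = sqrt(0 + 61) = sqrt(61) ≈ 7.8102)
L = sqrt(61) ≈ 7.8102
T = 36 (T = (2*6)*3 = 12*3 = 36)
L*(140 + T) = sqrt(61)*(140 + 36) = sqrt(61)*176 = 176*sqrt(61)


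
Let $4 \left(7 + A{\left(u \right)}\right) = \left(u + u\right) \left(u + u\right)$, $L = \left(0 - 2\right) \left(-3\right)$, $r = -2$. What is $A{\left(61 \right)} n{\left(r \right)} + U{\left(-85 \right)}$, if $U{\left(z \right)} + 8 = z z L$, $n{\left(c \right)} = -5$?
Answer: $24772$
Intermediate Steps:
$L = 6$ ($L = \left(-2\right) \left(-3\right) = 6$)
$U{\left(z \right)} = -8 + 6 z^{2}$ ($U{\left(z \right)} = -8 + z z 6 = -8 + z^{2} \cdot 6 = -8 + 6 z^{2}$)
$A{\left(u \right)} = -7 + u^{2}$ ($A{\left(u \right)} = -7 + \frac{\left(u + u\right) \left(u + u\right)}{4} = -7 + \frac{2 u 2 u}{4} = -7 + \frac{4 u^{2}}{4} = -7 + u^{2}$)
$A{\left(61 \right)} n{\left(r \right)} + U{\left(-85 \right)} = \left(-7 + 61^{2}\right) \left(-5\right) - \left(8 - 6 \left(-85\right)^{2}\right) = \left(-7 + 3721\right) \left(-5\right) + \left(-8 + 6 \cdot 7225\right) = 3714 \left(-5\right) + \left(-8 + 43350\right) = -18570 + 43342 = 24772$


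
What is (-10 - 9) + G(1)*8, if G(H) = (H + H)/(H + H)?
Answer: -11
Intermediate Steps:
G(H) = 1 (G(H) = (2*H)/((2*H)) = (2*H)*(1/(2*H)) = 1)
(-10 - 9) + G(1)*8 = (-10 - 9) + 1*8 = -19 + 8 = -11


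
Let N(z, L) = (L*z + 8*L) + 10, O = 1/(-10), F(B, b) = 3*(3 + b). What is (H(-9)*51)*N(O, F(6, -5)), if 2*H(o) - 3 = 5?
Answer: -38148/5 ≈ -7629.6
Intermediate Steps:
F(B, b) = 9 + 3*b
O = -1/10 ≈ -0.10000
N(z, L) = 10 + 8*L + L*z (N(z, L) = (8*L + L*z) + 10 = 10 + 8*L + L*z)
H(o) = 4 (H(o) = 3/2 + (1/2)*5 = 3/2 + 5/2 = 4)
(H(-9)*51)*N(O, F(6, -5)) = (4*51)*(10 + 8*(9 + 3*(-5)) + (9 + 3*(-5))*(-1/10)) = 204*(10 + 8*(9 - 15) + (9 - 15)*(-1/10)) = 204*(10 + 8*(-6) - 6*(-1/10)) = 204*(10 - 48 + 3/5) = 204*(-187/5) = -38148/5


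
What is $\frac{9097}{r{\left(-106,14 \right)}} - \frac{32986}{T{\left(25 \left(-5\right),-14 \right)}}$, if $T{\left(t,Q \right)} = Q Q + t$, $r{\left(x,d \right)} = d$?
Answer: $\frac{184083}{994} \approx 185.19$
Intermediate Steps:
$T{\left(t,Q \right)} = t + Q^{2}$ ($T{\left(t,Q \right)} = Q^{2} + t = t + Q^{2}$)
$\frac{9097}{r{\left(-106,14 \right)}} - \frac{32986}{T{\left(25 \left(-5\right),-14 \right)}} = \frac{9097}{14} - \frac{32986}{25 \left(-5\right) + \left(-14\right)^{2}} = 9097 \cdot \frac{1}{14} - \frac{32986}{-125 + 196} = \frac{9097}{14} - \frac{32986}{71} = \frac{184083}{994}$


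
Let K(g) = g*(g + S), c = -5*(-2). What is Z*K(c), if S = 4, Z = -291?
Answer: -40740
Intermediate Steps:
c = 10
K(g) = g*(4 + g) (K(g) = g*(g + 4) = g*(4 + g))
Z*K(c) = -2910*(4 + 10) = -2910*14 = -291*140 = -40740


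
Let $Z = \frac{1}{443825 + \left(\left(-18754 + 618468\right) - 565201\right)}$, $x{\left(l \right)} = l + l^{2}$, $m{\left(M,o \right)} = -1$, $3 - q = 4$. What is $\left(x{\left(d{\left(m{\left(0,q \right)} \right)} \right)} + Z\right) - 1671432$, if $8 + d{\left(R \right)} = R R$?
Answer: $- \frac{799489349819}{478338} \approx -1.6714 \cdot 10^{6}$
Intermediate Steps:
$q = -1$ ($q = 3 - 4 = -1$)
$d{\left(R \right)} = -8 + R^{2}$ ($d{\left(R \right)} = -8 + R R = -8 + R^{2}$)
$Z = \frac{1}{478338}$ ($Z = \frac{1}{443825 + \left(599714 - 565201\right)} = \frac{1}{443825 + 34513} = \frac{1}{478338} \approx 2.0906 \cdot 10^{-6}$)
$\left(x{\left(d{\left(m{\left(0,q \right)} \right)} \right)} + Z\right) - 1671432 = \left(\left(-8 + \left(-1\right)^{2}\right) \left(1 - \left(8 - \left(-1\right)^{2}\right)\right) + \frac{1}{478338}\right) - 1671432 = \left(\left(-8 + 1\right) \left(1 + \left(-8 + 1\right)\right) + \frac{1}{478338}\right) - 1671432 = \left(- 7 \left(1 - 7\right) + \frac{1}{478338}\right) - 1671432 = \left(\left(-7\right) \left(-6\right) + \frac{1}{478338}\right) - 1671432 = \left(42 + \frac{1}{478338}\right) - 1671432 = \frac{20090197}{478338} - 1671432 = - \frac{799489349819}{478338}$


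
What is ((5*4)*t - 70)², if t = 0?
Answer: 4900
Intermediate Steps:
((5*4)*t - 70)² = ((5*4)*0 - 70)² = (20*0 - 70)² = (0 - 70)² = (-70)² = 4900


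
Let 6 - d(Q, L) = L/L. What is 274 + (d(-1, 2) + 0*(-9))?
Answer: 279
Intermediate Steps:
d(Q, L) = 5 (d(Q, L) = 6 - L/L = 6 - 1*1 = 6 - 1 = 5)
274 + (d(-1, 2) + 0*(-9)) = 274 + (5 + 0*(-9)) = 274 + (5 + 0) = 274 + 5 = 279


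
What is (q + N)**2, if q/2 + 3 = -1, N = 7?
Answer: 1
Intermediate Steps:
q = -8 (q = -6 + 2*(-1) = -6 - 2 = -8)
(q + N)**2 = (-8 + 7)**2 = (-1)**2 = 1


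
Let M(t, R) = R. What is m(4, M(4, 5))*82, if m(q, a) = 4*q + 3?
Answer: 1558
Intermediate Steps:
m(q, a) = 3 + 4*q
m(4, M(4, 5))*82 = (3 + 4*4)*82 = (3 + 16)*82 = 19*82 = 1558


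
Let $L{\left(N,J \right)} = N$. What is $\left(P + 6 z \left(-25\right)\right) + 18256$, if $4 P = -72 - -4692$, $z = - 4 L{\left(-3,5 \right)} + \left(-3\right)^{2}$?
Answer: $16261$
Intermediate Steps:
$z = 21$ ($z = \left(-4\right) \left(-3\right) + \left(-3\right)^{2} = 12 + 9 = 21$)
$P = 1155$ ($P = \frac{-72 - -4692}{4} = \frac{-72 + 4692}{4} = \frac{1}{4} \cdot 4620 = 1155$)
$\left(P + 6 z \left(-25\right)\right) + 18256 = \left(1155 + 6 \cdot 21 \left(-25\right)\right) + 18256 = \left(1155 + 126 \left(-25\right)\right) + 18256 = \left(1155 - 3150\right) + 18256 = -1995 + 18256 = 16261$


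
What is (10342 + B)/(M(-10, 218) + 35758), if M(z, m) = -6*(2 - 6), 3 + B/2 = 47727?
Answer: 52895/17891 ≈ 2.9565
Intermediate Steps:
B = 95448 (B = -6 + 2*47727 = -6 + 95454 = 95448)
M(z, m) = 24 (M(z, m) = -6*(-4) = 24)
(10342 + B)/(M(-10, 218) + 35758) = (10342 + 95448)/(24 + 35758) = 105790/35782 = 105790*(1/35782) = 52895/17891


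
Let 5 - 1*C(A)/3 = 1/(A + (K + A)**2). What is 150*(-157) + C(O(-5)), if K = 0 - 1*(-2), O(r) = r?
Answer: -94143/4 ≈ -23536.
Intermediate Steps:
K = 2 (K = 0 + 2 = 2)
C(A) = 15 - 3/(A + (2 + A)**2)
150*(-157) + C(O(-5)) = 150*(-157) + 3*(-1 + 5*(-5) + 5*(2 - 5)**2)/(-5 + (2 - 5)**2) = -23550 + 3*(-1 - 25 + 5*(-3)**2)/(-5 + (-3)**2) = -23550 + 3*(-1 - 25 + 5*9)/(-5 + 9) = -23550 + 3*(-1 - 25 + 45)/4 = -23550 + 3*(1/4)*19 = -23550 + 57/4 = -94143/4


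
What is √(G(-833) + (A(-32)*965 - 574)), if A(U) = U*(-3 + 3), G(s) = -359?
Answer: I*√933 ≈ 30.545*I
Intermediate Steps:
A(U) = 0 (A(U) = U*0 = 0)
√(G(-833) + (A(-32)*965 - 574)) = √(-359 + (0*965 - 574)) = √(-359 + (0 - 574)) = √(-359 - 574) = √(-933) = I*√933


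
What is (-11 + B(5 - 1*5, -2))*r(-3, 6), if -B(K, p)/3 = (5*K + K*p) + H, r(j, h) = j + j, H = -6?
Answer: -42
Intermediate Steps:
r(j, h) = 2*j
B(K, p) = 18 - 15*K - 3*K*p (B(K, p) = -3*((5*K + K*p) - 6) = -3*(-6 + 5*K + K*p) = 18 - 15*K - 3*K*p)
(-11 + B(5 - 1*5, -2))*r(-3, 6) = (-11 + (18 - 15*(5 - 1*5) - 3*(5 - 1*5)*(-2)))*(2*(-3)) = (-11 + (18 - 15*(5 - 5) - 3*(5 - 5)*(-2)))*(-6) = (-11 + (18 - 15*0 - 3*0*(-2)))*(-6) = (-11 + (18 + 0 + 0))*(-6) = (-11 + 18)*(-6) = 7*(-6) = -42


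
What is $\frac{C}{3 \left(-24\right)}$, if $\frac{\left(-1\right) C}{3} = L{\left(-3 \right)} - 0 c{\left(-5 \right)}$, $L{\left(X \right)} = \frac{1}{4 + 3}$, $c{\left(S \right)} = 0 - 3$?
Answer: $\frac{1}{168} \approx 0.0059524$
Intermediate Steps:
$c{\left(S \right)} = -3$
$L{\left(X \right)} = \frac{1}{7}$
$C = - \frac{3}{7}$ ($C = - 3 \left(\frac{1}{7} - 0 \left(-3\right)\right) = - 3 \left(\frac{1}{7} - 0\right) = - 3 \left(\frac{1}{7} + 0\right) = \left(-3\right) \frac{1}{7} = - \frac{3}{7} \approx -0.42857$)
$\frac{C}{3 \left(-24\right)} = \frac{1}{3 \left(-24\right)} \left(- \frac{3}{7}\right) = \frac{1}{-72} \left(- \frac{3}{7}\right) = \left(- \frac{1}{72}\right) \left(- \frac{3}{7}\right) = \frac{1}{168}$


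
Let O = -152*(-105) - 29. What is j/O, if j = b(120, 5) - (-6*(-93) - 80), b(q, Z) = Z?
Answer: -473/15931 ≈ -0.029691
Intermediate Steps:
O = 15931 (O = 15960 - 29 = 15931)
j = -473 (j = 5 - (-6*(-93) - 80) = 5 - (558 - 80) = 5 - 1*478 = 5 - 478 = -473)
j/O = -473/15931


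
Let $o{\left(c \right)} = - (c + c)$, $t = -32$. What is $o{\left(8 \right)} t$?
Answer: $512$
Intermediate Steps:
$o{\left(c \right)} = - 2 c$
$o{\left(8 \right)} t = \left(-2\right) 8 \left(-32\right) = \left(-16\right) \left(-32\right) = 512$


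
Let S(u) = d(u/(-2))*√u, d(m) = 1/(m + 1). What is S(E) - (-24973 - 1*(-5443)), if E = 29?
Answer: 19530 - 2*√29/27 ≈ 19530.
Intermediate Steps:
d(m) = 1/(1 + m)
S(u) = √u/(1 - u/2) (S(u) = √u/(1 + u/(-2)) = √u/(1 + u*(-½)) = √u/(1 - u/2))
S(E) - (-24973 - 1*(-5443)) = -2*√29/(-2 + 29) - (-24973 - 1*(-5443)) = -2*√29/27 - (-24973 + 5443) = -2*√29*1/27 - 1*(-19530) = -2*√29/27 + 19530 = 19530 - 2*√29/27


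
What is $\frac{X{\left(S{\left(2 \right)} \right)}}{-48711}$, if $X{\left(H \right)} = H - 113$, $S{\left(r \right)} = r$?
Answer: $\frac{37}{16237} \approx 0.0022787$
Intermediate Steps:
$X{\left(H \right)} = -113 + H$
$\frac{X{\left(S{\left(2 \right)} \right)}}{-48711} = \frac{-113 + 2}{-48711} = \left(-111\right) \left(- \frac{1}{48711}\right) = \frac{37}{16237}$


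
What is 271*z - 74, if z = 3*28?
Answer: 22690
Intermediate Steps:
z = 84
271*z - 74 = 271*84 - 74 = 22764 - 74 = 22690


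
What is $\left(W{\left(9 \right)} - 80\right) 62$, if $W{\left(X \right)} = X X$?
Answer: $62$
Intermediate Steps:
$W{\left(X \right)} = X^{2}$
$\left(W{\left(9 \right)} - 80\right) 62 = \left(9^{2} - 80\right) 62 = \left(81 - 80\right) 62 = 1 \cdot 62 = 62$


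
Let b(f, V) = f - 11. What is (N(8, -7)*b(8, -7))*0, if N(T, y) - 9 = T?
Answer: 0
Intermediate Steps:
N(T, y) = 9 + T
b(f, V) = -11 + f
(N(8, -7)*b(8, -7))*0 = ((9 + 8)*(-11 + 8))*0 = (17*(-3))*0 = -51*0 = 0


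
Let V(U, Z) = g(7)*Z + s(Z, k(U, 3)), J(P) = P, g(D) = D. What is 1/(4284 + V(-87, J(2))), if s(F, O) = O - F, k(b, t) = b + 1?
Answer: 1/4210 ≈ 0.00023753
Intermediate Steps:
k(b, t) = 1 + b
V(U, Z) = 1 + U + 6*Z (V(U, Z) = 7*Z + ((1 + U) - Z) = 7*Z + (1 + U - Z) = 1 + U + 6*Z)
1/(4284 + V(-87, J(2))) = 1/(4284 + (1 - 87 + 6*2)) = 1/(4284 + (1 - 87 + 12)) = 1/(4284 - 74) = 1/4210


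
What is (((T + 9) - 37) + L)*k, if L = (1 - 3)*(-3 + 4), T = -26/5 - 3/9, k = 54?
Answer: -9594/5 ≈ -1918.8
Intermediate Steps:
T = -83/15 (T = -26*⅕ - 3*⅑ = -26/5 - ⅓ = -83/15 ≈ -5.5333)
L = -2 (L = -2*1 = -2)
(((T + 9) - 37) + L)*k = (((-83/15 + 9) - 37) - 2)*54 = ((52/15 - 37) - 2)*54 = (-503/15 - 2)*54 = -533/15*54 = -9594/5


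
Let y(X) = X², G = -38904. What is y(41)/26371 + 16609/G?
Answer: -372598315/1025937384 ≈ -0.36318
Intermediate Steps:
y(41)/26371 + 16609/G = 41²/26371 + 16609/(-38904) = 1681*(1/26371) + 16609*(-1/38904) = 1681/26371 - 16609/38904 = -372598315/1025937384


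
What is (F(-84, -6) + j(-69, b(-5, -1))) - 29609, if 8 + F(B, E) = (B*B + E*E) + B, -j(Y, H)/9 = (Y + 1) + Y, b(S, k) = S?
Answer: -21376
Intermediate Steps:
j(Y, H) = -9 - 18*Y (j(Y, H) = -9*((Y + 1) + Y) = -9*((1 + Y) + Y) = -9*(1 + 2*Y) = -9 - 18*Y)
F(B, E) = -8 + B + B² + E² (F(B, E) = -8 + ((B*B + E*E) + B) = -8 + ((B² + E²) + B) = -8 + (B + B² + E²) = -8 + B + B² + E²)
(F(-84, -6) + j(-69, b(-5, -1))) - 29609 = ((-8 - 84 + (-84)² + (-6)²) + (-9 - 18*(-69))) - 29609 = ((-8 - 84 + 7056 + 36) + (-9 + 1242)) - 29609 = (7000 + 1233) - 29609 = 8233 - 29609 = -21376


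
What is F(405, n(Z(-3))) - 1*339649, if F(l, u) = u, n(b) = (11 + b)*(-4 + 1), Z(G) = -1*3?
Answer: -339673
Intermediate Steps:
Z(G) = -3
n(b) = -33 - 3*b (n(b) = (11 + b)*(-3) = -33 - 3*b)
F(405, n(Z(-3))) - 1*339649 = (-33 - 3*(-3)) - 1*339649 = (-33 + 9) - 339649 = -24 - 339649 = -339673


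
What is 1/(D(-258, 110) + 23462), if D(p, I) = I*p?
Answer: -1/4918 ≈ -0.00020333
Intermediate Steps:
1/(D(-258, 110) + 23462) = 1/(110*(-258) + 23462) = 1/(-28380 + 23462) = 1/(-4918) = -1/4918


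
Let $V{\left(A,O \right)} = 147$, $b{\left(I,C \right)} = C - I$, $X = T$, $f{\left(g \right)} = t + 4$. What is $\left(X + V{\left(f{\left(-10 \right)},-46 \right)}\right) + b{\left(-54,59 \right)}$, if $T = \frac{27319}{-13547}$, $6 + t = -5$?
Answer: $\frac{3494901}{13547} \approx 257.98$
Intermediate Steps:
$t = -11$ ($t = -6 - 5 = -11$)
$T = - \frac{27319}{13547}$ ($T = 27319 \left(- \frac{1}{13547}\right) = - \frac{27319}{13547} \approx -2.0166$)
$f{\left(g \right)} = -7$ ($f{\left(g \right)} = -11 + 4 = -7$)
$X = - \frac{27319}{13547} \approx -2.0166$
$\left(X + V{\left(f{\left(-10 \right)},-46 \right)}\right) + b{\left(-54,59 \right)} = \left(- \frac{27319}{13547} + 147\right) + \left(59 - -54\right) = \frac{1964090}{13547} + \left(59 + 54\right) = \frac{1964090}{13547} + 113 = \frac{3494901}{13547}$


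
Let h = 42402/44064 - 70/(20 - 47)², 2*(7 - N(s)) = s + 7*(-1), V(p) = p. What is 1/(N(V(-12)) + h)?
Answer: 198288/3443521 ≈ 0.057583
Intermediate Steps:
N(s) = 21/2 - s/2 (N(s) = 7 - (s + 7*(-1))/2 = 7 - (s - 7)/2 = 7 - (-7 + s)/2 = 7 + (7/2 - s/2) = 21/2 - s/2)
h = 171769/198288 (h = 42402*(1/44064) - 70/((-27)²) = 7067/7344 - 70/729 = 171769/198288 ≈ 0.86626)
1/(N(V(-12)) + h) = 1/((21/2 - ½*(-12)) + 171769/198288) = 1/((21/2 + 6) + 171769/198288) = 1/(33/2 + 171769/198288) = 1/(3443521/198288) = 198288/3443521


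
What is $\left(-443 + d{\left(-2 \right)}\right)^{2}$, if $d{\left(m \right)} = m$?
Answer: $198025$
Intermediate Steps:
$\left(-443 + d{\left(-2 \right)}\right)^{2} = \left(-443 - 2\right)^{2} = \left(-445\right)^{2} = 198025$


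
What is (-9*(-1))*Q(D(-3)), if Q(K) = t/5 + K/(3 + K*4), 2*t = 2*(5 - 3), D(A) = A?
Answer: 33/5 ≈ 6.6000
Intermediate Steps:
t = 2 (t = (2*(5 - 3))/2 = (2*2)/2 = (½)*4 = 2)
Q(K) = ⅖ + K/(3 + 4*K) (Q(K) = 2/5 + K/(3 + K*4) = 2*(⅕) + K/(3 + 4*K) = ⅖ + K/(3 + 4*K))
(-9*(-1))*Q(D(-3)) = (-9*(-1))*((6 + 13*(-3))/(5*(3 + 4*(-3)))) = 9*((6 - 39)/(5*(3 - 12))) = 9*((⅕)*(-33)/(-9)) = 9*((⅕)*(-⅑)*(-33)) = 9*(11/15) = 33/5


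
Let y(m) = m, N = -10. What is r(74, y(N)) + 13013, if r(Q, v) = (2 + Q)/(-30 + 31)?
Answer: 13089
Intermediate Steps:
r(Q, v) = 2 + Q (r(Q, v) = (2 + Q)/1 = (2 + Q)*1 = 2 + Q)
r(74, y(N)) + 13013 = (2 + 74) + 13013 = 76 + 13013 = 13089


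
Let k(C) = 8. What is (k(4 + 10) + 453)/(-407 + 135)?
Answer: -461/272 ≈ -1.6949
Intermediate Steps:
(k(4 + 10) + 453)/(-407 + 135) = (8 + 453)/(-407 + 135) = 461/(-272) = 461*(-1/272) = -461/272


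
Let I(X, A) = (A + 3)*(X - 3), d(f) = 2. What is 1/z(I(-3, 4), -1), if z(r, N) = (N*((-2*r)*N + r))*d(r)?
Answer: 1/252 ≈ 0.0039683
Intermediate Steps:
I(X, A) = (-3 + X)*(3 + A) (I(X, A) = (3 + A)*(-3 + X) = (-3 + X)*(3 + A))
z(r, N) = 2*N*(r - 2*N*r) (z(r, N) = (N*((-2*r)*N + r))*2 = (N*(-2*N*r + r))*2 = (N*(r - 2*N*r))*2 = 2*N*(r - 2*N*r))
1/z(I(-3, 4), -1) = 1/(2*(-1)*(-9 - 3*4 + 3*(-3) + 4*(-3))*(1 - 2*(-1))) = 1/(2*(-1)*(-9 - 12 - 9 - 12)*(1 + 2)) = 1/(2*(-1)*(-42)*3) = 1/252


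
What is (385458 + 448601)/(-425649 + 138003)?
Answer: -834059/287646 ≈ -2.8996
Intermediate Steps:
(385458 + 448601)/(-425649 + 138003) = 834059/(-287646) = 834059*(-1/287646) = -834059/287646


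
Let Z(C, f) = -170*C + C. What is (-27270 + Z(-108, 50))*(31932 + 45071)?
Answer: -694413054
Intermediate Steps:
Z(C, f) = -169*C
(-27270 + Z(-108, 50))*(31932 + 45071) = (-27270 - 169*(-108))*(31932 + 45071) = (-27270 + 18252)*77003 = -9018*77003 = -694413054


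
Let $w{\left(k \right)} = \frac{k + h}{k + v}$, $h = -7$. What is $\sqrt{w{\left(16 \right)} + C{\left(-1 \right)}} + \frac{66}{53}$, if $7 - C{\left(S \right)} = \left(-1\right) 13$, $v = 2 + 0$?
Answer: $\frac{66}{53} + \frac{\sqrt{82}}{2} \approx 5.773$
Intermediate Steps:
$v = 2$
$w{\left(k \right)} = \frac{-7 + k}{2 + k}$ ($w{\left(k \right)} = \frac{k - 7}{k + 2} = \frac{-7 + k}{2 + k}$)
$C{\left(S \right)} = 20$ ($C{\left(S \right)} = 7 - \left(-1\right) 13 = 7 - -13 = 7 + 13 = 20$)
$\sqrt{w{\left(16 \right)} + C{\left(-1 \right)}} + \frac{66}{53} = \sqrt{\frac{-7 + 16}{2 + 16} + 20} + \frac{66}{53} = \sqrt{\frac{1}{18} \cdot 9 + 20} + 66 \cdot \frac{1}{53} = \sqrt{\frac{1}{18} \cdot 9 + 20} + \frac{66}{53} = \sqrt{\frac{1}{2} + 20} + \frac{66}{53} = \sqrt{\frac{41}{2}} + \frac{66}{53} = \frac{\sqrt{82}}{2} + \frac{66}{53} = \frac{66}{53} + \frac{\sqrt{82}}{2}$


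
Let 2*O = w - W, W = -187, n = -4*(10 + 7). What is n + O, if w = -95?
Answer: -22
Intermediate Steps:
n = -68 (n = -4*17 = -68)
O = 46 (O = (-95 - 1*(-187))/2 = (-95 + 187)/2 = (½)*92 = 46)
n + O = -68 + 46 = -22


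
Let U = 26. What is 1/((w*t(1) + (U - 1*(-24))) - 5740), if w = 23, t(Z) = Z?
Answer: -1/5667 ≈ -0.00017646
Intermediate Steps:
1/((w*t(1) + (U - 1*(-24))) - 5740) = 1/((23*1 + (26 - 1*(-24))) - 5740) = 1/((23 + (26 + 24)) - 5740) = 1/((23 + 50) - 5740) = 1/(73 - 5740) = 1/(-5667) = -1/5667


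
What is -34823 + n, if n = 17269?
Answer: -17554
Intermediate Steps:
-34823 + n = -34823 + 17269 = -17554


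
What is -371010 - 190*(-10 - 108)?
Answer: -348590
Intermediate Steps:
-371010 - 190*(-10 - 108) = -371010 - 190*(-118) = -371010 - 1*(-22420) = -371010 + 22420 = -348590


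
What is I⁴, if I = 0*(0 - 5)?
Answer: 0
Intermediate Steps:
I = 0 (I = 0*(-5) = 0)
I⁴ = 0⁴ = 0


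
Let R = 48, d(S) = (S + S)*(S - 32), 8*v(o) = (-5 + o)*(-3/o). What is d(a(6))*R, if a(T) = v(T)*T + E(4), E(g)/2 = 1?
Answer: -9477/2 ≈ -4738.5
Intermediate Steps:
v(o) = -3*(-5 + o)/(8*o) (v(o) = ((-5 + o)*(-3/o))/8 = (-3*(-5 + o)/o)/8 = -3*(-5 + o)/(8*o))
E(g) = 2 (E(g) = 2*1 = 2)
a(T) = 31/8 - 3*T/8 (a(T) = (3*(5 - T)/(8*T))*T + 2 = (15/8 - 3*T/8) + 2 = 31/8 - 3*T/8)
d(S) = 2*S*(-32 + S) (d(S) = (2*S)*(-32 + S) = 2*S*(-32 + S))
d(a(6))*R = (2*(31/8 - 3/8*6)*(-32 + (31/8 - 3/8*6)))*48 = (2*(31/8 - 9/4)*(-32 + (31/8 - 9/4)))*48 = (2*(13/8)*(-32 + 13/8))*48 = (2*(13/8)*(-243/8))*48 = -3159/32*48 = -9477/2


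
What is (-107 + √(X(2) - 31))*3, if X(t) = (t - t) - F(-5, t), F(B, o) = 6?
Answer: -321 + 3*I*√37 ≈ -321.0 + 18.248*I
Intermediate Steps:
X(t) = -6 (X(t) = (t - t) - 1*6 = 0 - 6 = -6)
(-107 + √(X(2) - 31))*3 = (-107 + √(-6 - 31))*3 = (-107 + √(-37))*3 = (-107 + I*√37)*3 = -321 + 3*I*√37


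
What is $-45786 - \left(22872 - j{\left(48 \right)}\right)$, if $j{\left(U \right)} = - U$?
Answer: $-68706$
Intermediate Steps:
$-45786 - \left(22872 - j{\left(48 \right)}\right) = -45786 - \left(22872 - \left(-1\right) 48\right) = -45786 - \left(22872 - -48\right) = -45786 - \left(22872 + 48\right) = -45786 - 22920 = -68706$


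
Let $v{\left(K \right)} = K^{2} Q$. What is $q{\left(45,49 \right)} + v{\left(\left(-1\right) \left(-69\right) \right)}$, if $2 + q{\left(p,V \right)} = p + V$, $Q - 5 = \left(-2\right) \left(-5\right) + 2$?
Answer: $81029$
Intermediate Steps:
$Q = 17$ ($Q = 5 + \left(\left(-2\right) \left(-5\right) + 2\right) = 5 + \left(10 + 2\right) = 5 + 12 = 17$)
$q{\left(p,V \right)} = -2 + V + p$ ($q{\left(p,V \right)} = -2 + \left(p + V\right) = -2 + \left(V + p\right) = -2 + V + p$)
$v{\left(K \right)} = 17 K^{2}$ ($v{\left(K \right)} = K^{2} \cdot 17 = 17 K^{2}$)
$q{\left(45,49 \right)} + v{\left(\left(-1\right) \left(-69\right) \right)} = \left(-2 + 49 + 45\right) + 17 \left(\left(-1\right) \left(-69\right)\right)^{2} = 92 + 17 \cdot 69^{2} = 92 + 17 \cdot 4761 = 92 + 80937 = 81029$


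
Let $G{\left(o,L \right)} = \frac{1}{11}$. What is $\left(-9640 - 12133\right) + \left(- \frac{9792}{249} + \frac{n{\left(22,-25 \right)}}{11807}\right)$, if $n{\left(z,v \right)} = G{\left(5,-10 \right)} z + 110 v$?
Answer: $- \frac{21375892445}{979981} \approx -21813.0$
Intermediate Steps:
$G{\left(o,L \right)} = \frac{1}{11}$
$n{\left(z,v \right)} = 110 v + \frac{z}{11}$ ($n{\left(z,v \right)} = \frac{z}{11} + 110 v = 110 v + \frac{z}{11}$)
$\left(-9640 - 12133\right) + \left(- \frac{9792}{249} + \frac{n{\left(22,-25 \right)}}{11807}\right) = \left(-9640 - 12133\right) - \left(\frac{3264}{83} - \frac{110 \left(-25\right) + \frac{1}{11} \cdot 22}{11807}\right) = -21773 - \left(\frac{3264}{83} - \left(-2750 + 2\right) \frac{1}{11807}\right) = -21773 - \frac{38766132}{979981} = - \frac{21375892445}{979981}$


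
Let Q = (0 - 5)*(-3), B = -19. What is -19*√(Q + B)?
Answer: -38*I ≈ -38.0*I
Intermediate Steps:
Q = 15 (Q = -5*(-3) = 15)
-19*√(Q + B) = -19*√(15 - 19) = -38*I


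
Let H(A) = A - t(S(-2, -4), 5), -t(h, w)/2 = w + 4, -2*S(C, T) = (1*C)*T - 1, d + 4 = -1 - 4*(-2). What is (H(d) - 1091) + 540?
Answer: -530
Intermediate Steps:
d = 3 (d = -4 + (-1 - 4*(-2)) = -4 + (-1 + 8) = -4 + 7 = 3)
S(C, T) = 1/2 - C*T/2 (S(C, T) = -((1*C)*T - 1)/2 = -(C*T - 1)/2 = -(-1 + C*T)/2 = 1/2 - C*T/2)
t(h, w) = -8 - 2*w (t(h, w) = -2*(w + 4) = -2*(4 + w) = -8 - 2*w)
H(A) = 18 + A (H(A) = A - (-8 - 2*5) = A - (-8 - 10) = A - 1*(-18) = A + 18 = 18 + A)
(H(d) - 1091) + 540 = ((18 + 3) - 1091) + 540 = (21 - 1091) + 540 = -1070 + 540 = -530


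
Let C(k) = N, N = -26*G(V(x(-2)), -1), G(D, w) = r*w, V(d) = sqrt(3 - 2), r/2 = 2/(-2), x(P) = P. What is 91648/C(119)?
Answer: -22912/13 ≈ -1762.5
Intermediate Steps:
r = -2 (r = 2*(2/(-2)) = 2*(2*(-1/2)) = 2*(-1) = -2)
V(d) = 1 (V(d) = sqrt(1) = 1)
G(D, w) = -2*w
N = -52 (N = -(-52)*(-1) = -26*2 = -52)
C(k) = -52
91648/C(119) = 91648/(-52) = 91648*(-1/52) = -22912/13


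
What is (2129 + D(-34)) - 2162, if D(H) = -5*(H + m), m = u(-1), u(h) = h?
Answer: 142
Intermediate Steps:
m = -1
D(H) = 5 - 5*H (D(H) = -5*(H - 1) = -5*(-1 + H) = 5 - 5*H)
(2129 + D(-34)) - 2162 = (2129 + (5 - 5*(-34))) - 2162 = (2129 + (5 + 170)) - 2162 = (2129 + 175) - 2162 = 2304 - 2162 = 142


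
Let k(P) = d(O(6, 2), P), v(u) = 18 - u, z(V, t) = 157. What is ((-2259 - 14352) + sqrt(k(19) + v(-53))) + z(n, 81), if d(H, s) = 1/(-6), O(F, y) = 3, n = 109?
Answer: -16454 + 5*sqrt(102)/6 ≈ -16446.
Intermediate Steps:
d(H, s) = -1/6
k(P) = -1/6
((-2259 - 14352) + sqrt(k(19) + v(-53))) + z(n, 81) = ((-2259 - 14352) + sqrt(-1/6 + (18 - 1*(-53)))) + 157 = (-16611 + sqrt(-1/6 + (18 + 53))) + 157 = (-16611 + sqrt(-1/6 + 71)) + 157 = (-16611 + sqrt(425/6)) + 157 = (-16611 + 5*sqrt(102)/6) + 157 = -16454 + 5*sqrt(102)/6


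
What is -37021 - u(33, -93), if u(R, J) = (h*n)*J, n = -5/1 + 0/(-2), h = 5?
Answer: -39346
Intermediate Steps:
n = -5 (n = -5*1 + 0*(-½) = -5 + 0 = -5)
u(R, J) = -25*J (u(R, J) = (5*(-5))*J = -25*J)
-37021 - u(33, -93) = -37021 - (-25)*(-93) = -37021 - 1*2325 = -37021 - 2325 = -39346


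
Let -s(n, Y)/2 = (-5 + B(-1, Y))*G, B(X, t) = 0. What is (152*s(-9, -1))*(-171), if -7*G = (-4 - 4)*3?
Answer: -6238080/7 ≈ -8.9115e+5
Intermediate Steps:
G = 24/7 (G = -(-4 - 4)*3/7 = -(-8)*3/7 = -1/7*(-24) = 24/7 ≈ 3.4286)
s(n, Y) = 240/7 (s(n, Y) = -2*(-5 + 0)*24/7 = -(-10)*24/7 = -2*(-120/7) = 240/7)
(152*s(-9, -1))*(-171) = (152*(240/7))*(-171) = (36480/7)*(-171) = -6238080/7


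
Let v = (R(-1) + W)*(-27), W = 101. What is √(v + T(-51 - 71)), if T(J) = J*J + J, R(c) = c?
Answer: √12062 ≈ 109.83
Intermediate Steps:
T(J) = J + J² (T(J) = J² + J = J + J²)
v = -2700 (v = (-1 + 101)*(-27) = 100*(-27) = -2700)
√(v + T(-51 - 71)) = √(-2700 + (-51 - 71)*(1 + (-51 - 71))) = √(-2700 - 122*(1 - 122)) = √(-2700 - 122*(-121)) = √(-2700 + 14762) = √12062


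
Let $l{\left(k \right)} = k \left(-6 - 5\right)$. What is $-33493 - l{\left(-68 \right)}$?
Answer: $-34241$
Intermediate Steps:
$l{\left(k \right)} = - 11 k$ ($l{\left(k \right)} = k \left(-11\right) = - 11 k$)
$-33493 - l{\left(-68 \right)} = -33493 - \left(-11\right) \left(-68\right) = -33493 - 748 = -34241$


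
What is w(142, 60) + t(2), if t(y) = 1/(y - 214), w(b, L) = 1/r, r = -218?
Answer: -215/23108 ≈ -0.0093041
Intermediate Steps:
w(b, L) = -1/218 (w(b, L) = 1/(-218) = -1/218)
t(y) = 1/(-214 + y)
w(142, 60) + t(2) = -1/218 + 1/(-214 + 2) = -1/218 + 1/(-212) = -1/218 - 1/212 = -215/23108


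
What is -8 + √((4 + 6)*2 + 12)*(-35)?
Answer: -8 - 140*√2 ≈ -205.99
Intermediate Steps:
-8 + √((4 + 6)*2 + 12)*(-35) = -8 + √(10*2 + 12)*(-35) = -8 + √(20 + 12)*(-35) = -8 + √32*(-35) = -8 + (4*√2)*(-35) = -8 - 140*√2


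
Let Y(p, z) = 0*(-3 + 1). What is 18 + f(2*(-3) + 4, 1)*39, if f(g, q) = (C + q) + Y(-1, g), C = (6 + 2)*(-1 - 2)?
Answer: -879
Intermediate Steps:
C = -24 (C = 8*(-3) = -24)
Y(p, z) = 0 (Y(p, z) = 0*(-2) = 0)
f(g, q) = -24 + q (f(g, q) = (-24 + q) + 0 = -24 + q)
18 + f(2*(-3) + 4, 1)*39 = 18 + (-24 + 1)*39 = 18 - 23*39 = 18 - 897 = -879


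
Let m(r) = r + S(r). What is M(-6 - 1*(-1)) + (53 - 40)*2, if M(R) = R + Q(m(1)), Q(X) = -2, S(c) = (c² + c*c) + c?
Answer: 19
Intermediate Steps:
S(c) = c + 2*c² (S(c) = (c² + c²) + c = 2*c² + c = c + 2*c²)
m(r) = r + r*(1 + 2*r)
M(R) = -2 + R (M(R) = R - 2 = -2 + R)
M(-6 - 1*(-1)) + (53 - 40)*2 = (-2 + (-6 - 1*(-1))) + (53 - 40)*2 = (-2 + (-6 + 1)) + 13*2 = (-2 - 5) + 26 = -7 + 26 = 19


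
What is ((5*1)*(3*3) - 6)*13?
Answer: 507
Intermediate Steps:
((5*1)*(3*3) - 6)*13 = (5*9 - 6)*13 = (45 - 6)*13 = 39*13 = 507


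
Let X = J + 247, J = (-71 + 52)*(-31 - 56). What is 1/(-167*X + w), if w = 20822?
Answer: -1/296478 ≈ -3.3729e-6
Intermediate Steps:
J = 1653 (J = -19*(-87) = 1653)
X = 1900 (X = 1653 + 247 = 1900)
1/(-167*X + w) = 1/(-167*1900 + 20822) = 1/(-317300 + 20822) = 1/(-296478) = -1/296478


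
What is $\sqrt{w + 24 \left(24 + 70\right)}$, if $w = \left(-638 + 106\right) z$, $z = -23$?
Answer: $2 \sqrt{3623} \approx 120.38$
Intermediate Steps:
$w = 12236$ ($w = \left(-638 + 106\right) \left(-23\right) = \left(-532\right) \left(-23\right) = 12236$)
$\sqrt{w + 24 \left(24 + 70\right)} = \sqrt{12236 + 24 \left(24 + 70\right)} = \sqrt{12236 + 24 \cdot 94} = \sqrt{12236 + 2256} = \sqrt{14492} = 2 \sqrt{3623}$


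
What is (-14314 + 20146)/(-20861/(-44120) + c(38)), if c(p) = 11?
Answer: 85769280/168727 ≈ 508.33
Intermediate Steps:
(-14314 + 20146)/(-20861/(-44120) + c(38)) = (-14314 + 20146)/(-20861/(-44120) + 11) = 5832/(-20861*(-1/44120) + 11) = 5832/(20861/44120 + 11) = 5832/(506181/44120) = 5832*(44120/506181) = 85769280/168727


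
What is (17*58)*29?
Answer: 28594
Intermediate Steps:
(17*58)*29 = 986*29 = 28594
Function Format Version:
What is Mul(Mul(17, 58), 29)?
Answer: 28594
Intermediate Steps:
Mul(Mul(17, 58), 29) = Mul(986, 29) = 28594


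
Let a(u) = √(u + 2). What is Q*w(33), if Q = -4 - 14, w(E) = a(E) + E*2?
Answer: -1188 - 18*√35 ≈ -1294.5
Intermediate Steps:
a(u) = √(2 + u)
w(E) = √(2 + E) + 2*E (w(E) = √(2 + E) + E*2 = √(2 + E) + 2*E)
Q = -18
Q*w(33) = -18*(√(2 + 33) + 2*33) = -18*(√35 + 66) = -18*(66 + √35) = -1188 - 18*√35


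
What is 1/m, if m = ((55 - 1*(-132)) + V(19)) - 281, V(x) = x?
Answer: -1/75 ≈ -0.013333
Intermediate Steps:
m = -75 (m = ((55 - 1*(-132)) + 19) - 281 = ((55 + 132) + 19) - 281 = (187 + 19) - 281 = 206 - 281 = -75)
1/m = 1/(-75) = -1/75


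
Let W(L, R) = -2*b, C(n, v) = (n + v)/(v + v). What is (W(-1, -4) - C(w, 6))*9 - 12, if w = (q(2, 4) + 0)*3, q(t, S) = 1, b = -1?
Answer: -¾ ≈ -0.75000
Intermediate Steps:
w = 3 (w = (1 + 0)*3 = 1*3 = 3)
C(n, v) = (n + v)/(2*v) (C(n, v) = (n + v)/((2*v)) = (n + v)*(1/(2*v)) = (n + v)/(2*v))
W(L, R) = 2 (W(L, R) = -2*(-1) = 2)
(W(-1, -4) - C(w, 6))*9 - 12 = (2 - (3 + 6)/(2*6))*9 - 12 = (2 - 9/(2*6))*9 - 12 = (2 - 1*¾)*9 - 12 = (2 - ¾)*9 - 12 = (5/4)*9 - 12 = 45/4 - 12 = -¾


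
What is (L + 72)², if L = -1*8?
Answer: 4096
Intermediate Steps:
L = -8
(L + 72)² = (-8 + 72)² = 64² = 4096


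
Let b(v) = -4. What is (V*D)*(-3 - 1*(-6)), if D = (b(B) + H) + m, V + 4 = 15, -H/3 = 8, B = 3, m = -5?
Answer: -1089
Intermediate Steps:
H = -24 (H = -3*8 = -24)
V = 11 (V = -4 + 15 = 11)
D = -33 (D = (-4 - 24) - 5 = -28 - 5 = -33)
(V*D)*(-3 - 1*(-6)) = (11*(-33))*(-3 - 1*(-6)) = -363*(-3 + 6) = -363*3 = -1089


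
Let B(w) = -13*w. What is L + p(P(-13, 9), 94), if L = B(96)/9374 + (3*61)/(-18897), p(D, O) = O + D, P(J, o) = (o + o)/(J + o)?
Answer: 5276257961/59046826 ≈ 89.357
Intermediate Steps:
P(J, o) = 2*o/(J + o) (P(J, o) = (2*o)/(J + o) = 2*o/(J + o))
p(D, O) = D + O
L = -4216483/29523413 (L = -13*96/9374 + (3*61)/(-18897) = -1248*1/9374 + 183*(-1/18897) = -624/4687 - 61/6299 = -4216483/29523413 ≈ -0.14282)
L + p(P(-13, 9), 94) = -4216483/29523413 + (2*9/(-13 + 9) + 94) = -4216483/29523413 + (2*9/(-4) + 94) = -4216483/29523413 + (2*9*(-¼) + 94) = -4216483/29523413 + (-9/2 + 94) = -4216483/29523413 + 179/2 = 5276257961/59046826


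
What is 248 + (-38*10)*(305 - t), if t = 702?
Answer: 151108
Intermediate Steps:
248 + (-38*10)*(305 - t) = 248 + (-38*10)*(305 - 1*702) = 248 - 380*(305 - 702) = 248 - 380*(-397) = 248 + 150860 = 151108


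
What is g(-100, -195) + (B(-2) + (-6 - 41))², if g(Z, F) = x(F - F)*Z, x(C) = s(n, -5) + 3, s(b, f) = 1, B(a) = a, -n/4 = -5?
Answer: 2001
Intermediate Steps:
n = 20 (n = -4*(-5) = 20)
x(C) = 4 (x(C) = 1 + 3 = 4)
g(Z, F) = 4*Z
g(-100, -195) + (B(-2) + (-6 - 41))² = 4*(-100) + (-2 + (-6 - 41))² = -400 + (-2 - 47)² = -400 + (-49)² = -400 + 2401 = 2001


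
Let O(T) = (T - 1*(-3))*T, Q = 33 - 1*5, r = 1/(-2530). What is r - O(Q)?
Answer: -2196041/2530 ≈ -868.00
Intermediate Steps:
r = -1/2530 ≈ -0.00039526
Q = 28 (Q = 33 - 5 = 28)
O(T) = T*(3 + T) (O(T) = (T + 3)*T = (3 + T)*T = T*(3 + T))
r - O(Q) = -1/2530 - 28*(3 + 28) = -1/2530 - 28*31 = -1/2530 - 1*868 = -1/2530 - 868 = -2196041/2530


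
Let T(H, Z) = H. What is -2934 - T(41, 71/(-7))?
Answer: -2975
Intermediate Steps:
-2934 - T(41, 71/(-7)) = -2934 - 1*41 = -2934 - 41 = -2975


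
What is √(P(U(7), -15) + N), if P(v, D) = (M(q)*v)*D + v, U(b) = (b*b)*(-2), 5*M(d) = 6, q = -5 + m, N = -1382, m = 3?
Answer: 2*√71 ≈ 16.852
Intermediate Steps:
q = -2 (q = -5 + 3 = -2)
M(d) = 6/5 (M(d) = (⅕)*6 = 6/5)
U(b) = -2*b² (U(b) = b²*(-2) = -2*b²)
P(v, D) = v + 6*D*v/5 (P(v, D) = (6*v/5)*D + v = 6*D*v/5 + v = v + 6*D*v/5)
√(P(U(7), -15) + N) = √((-2*7²)*(5 + 6*(-15))/5 - 1382) = √((-2*49)*(5 - 90)/5 - 1382) = √((⅕)*(-98)*(-85) - 1382) = √(1666 - 1382) = √284 = 2*√71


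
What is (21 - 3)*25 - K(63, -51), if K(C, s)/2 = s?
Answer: 552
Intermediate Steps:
K(C, s) = 2*s
(21 - 3)*25 - K(63, -51) = (21 - 3)*25 - 2*(-51) = 18*25 - 1*(-102) = 450 + 102 = 552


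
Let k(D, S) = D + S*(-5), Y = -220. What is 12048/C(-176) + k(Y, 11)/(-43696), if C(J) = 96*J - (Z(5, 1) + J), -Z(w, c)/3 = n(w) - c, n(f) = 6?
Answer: -521855533/729941680 ≈ -0.71493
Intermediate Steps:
k(D, S) = D - 5*S
Z(w, c) = -18 + 3*c (Z(w, c) = -3*(6 - c) = -18 + 3*c)
C(J) = 15 + 95*J (C(J) = 96*J - ((-18 + 3*1) + J) = 96*J - ((-18 + 3) + J) = 96*J - (-15 + J) = 96*J + (15 - J) = 15 + 95*J)
12048/C(-176) + k(Y, 11)/(-43696) = 12048/(15 + 95*(-176)) + (-220 - 5*11)/(-43696) = 12048/(15 - 16720) + (-220 - 55)*(-1/43696) = 12048/(-16705) - 275*(-1/43696) = 12048*(-1/16705) + 275/43696 = -12048/16705 + 275/43696 = -521855533/729941680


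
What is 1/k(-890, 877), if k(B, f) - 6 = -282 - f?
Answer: -1/1153 ≈ -0.00086730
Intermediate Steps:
k(B, f) = -276 - f (k(B, f) = 6 + (-282 - f) = -276 - f)
1/k(-890, 877) = 1/(-276 - 1*877) = 1/(-276 - 877) = 1/(-1153) = -1/1153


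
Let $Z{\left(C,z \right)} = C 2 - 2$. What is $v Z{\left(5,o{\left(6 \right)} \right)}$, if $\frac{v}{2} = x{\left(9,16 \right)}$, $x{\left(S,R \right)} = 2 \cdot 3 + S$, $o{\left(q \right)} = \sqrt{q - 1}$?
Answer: $240$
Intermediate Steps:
$o{\left(q \right)} = \sqrt{-1 + q}$
$Z{\left(C,z \right)} = -2 + 2 C$ ($Z{\left(C,z \right)} = 2 C - 2 = -2 + 2 C$)
$x{\left(S,R \right)} = 6 + S$
$v = 30$ ($v = 2 \left(6 + 9\right) = 2 \cdot 15 = 30$)
$v Z{\left(5,o{\left(6 \right)} \right)} = 30 \left(-2 + 2 \cdot 5\right) = 30 \left(-2 + 10\right) = 30 \cdot 8 = 240$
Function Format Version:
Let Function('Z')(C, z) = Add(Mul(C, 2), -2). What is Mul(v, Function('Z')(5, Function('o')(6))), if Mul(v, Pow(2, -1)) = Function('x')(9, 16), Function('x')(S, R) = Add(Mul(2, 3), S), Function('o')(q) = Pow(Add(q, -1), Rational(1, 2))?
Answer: 240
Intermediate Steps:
Function('o')(q) = Pow(Add(-1, q), Rational(1, 2))
Function('Z')(C, z) = Add(-2, Mul(2, C)) (Function('Z')(C, z) = Add(Mul(2, C), -2) = Add(-2, Mul(2, C)))
Function('x')(S, R) = Add(6, S)
v = 30 (v = Mul(2, Add(6, 9)) = Mul(2, 15) = 30)
Mul(v, Function('Z')(5, Function('o')(6))) = Mul(30, Add(-2, Mul(2, 5))) = Mul(30, Add(-2, 10)) = Mul(30, 8) = 240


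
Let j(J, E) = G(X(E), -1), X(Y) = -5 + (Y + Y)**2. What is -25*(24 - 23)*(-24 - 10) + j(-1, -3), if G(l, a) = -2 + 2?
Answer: 850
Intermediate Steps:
X(Y) = -5 + 4*Y**2 (X(Y) = -5 + (2*Y)**2 = -5 + 4*Y**2)
G(l, a) = 0
j(J, E) = 0
-25*(24 - 23)*(-24 - 10) + j(-1, -3) = -25*(24 - 23)*(-24 - 10) + 0 = -25*(-34) + 0 = 850 + 0 = 850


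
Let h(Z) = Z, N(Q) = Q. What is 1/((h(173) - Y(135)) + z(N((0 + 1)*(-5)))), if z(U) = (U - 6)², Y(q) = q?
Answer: 1/159 ≈ 0.0062893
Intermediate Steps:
z(U) = (-6 + U)²
1/((h(173) - Y(135)) + z(N((0 + 1)*(-5)))) = 1/((173 - 1*135) + (-6 + (0 + 1)*(-5))²) = 1/((173 - 135) + (-6 + 1*(-5))²) = 1/(38 + (-6 - 5)²) = 1/(38 + (-11)²) = 1/(38 + 121) = 1/159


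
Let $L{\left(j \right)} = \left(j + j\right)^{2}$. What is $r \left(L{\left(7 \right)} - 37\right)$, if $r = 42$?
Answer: $6678$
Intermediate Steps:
$L{\left(j \right)} = 4 j^{2}$ ($L{\left(j \right)} = \left(2 j\right)^{2} = 4 j^{2}$)
$r \left(L{\left(7 \right)} - 37\right) = 42 \left(4 \cdot 7^{2} - 37\right) = 42 \left(4 \cdot 49 - 37\right) = 42 \left(196 - 37\right) = 42 \cdot 159 = 6678$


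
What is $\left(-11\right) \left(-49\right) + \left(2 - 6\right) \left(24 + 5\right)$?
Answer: $423$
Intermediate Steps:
$\left(-11\right) \left(-49\right) + \left(2 - 6\right) \left(24 + 5\right) = 539 - 116 = 423$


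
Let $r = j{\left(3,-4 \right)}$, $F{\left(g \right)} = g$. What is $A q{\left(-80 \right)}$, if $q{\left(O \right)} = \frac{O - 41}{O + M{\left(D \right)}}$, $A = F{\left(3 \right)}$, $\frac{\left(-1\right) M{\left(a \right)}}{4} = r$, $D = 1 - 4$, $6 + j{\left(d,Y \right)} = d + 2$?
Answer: $\frac{363}{76} \approx 4.7763$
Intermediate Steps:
$j{\left(d,Y \right)} = -4 + d$ ($j{\left(d,Y \right)} = -6 + \left(d + 2\right) = -6 + \left(2 + d\right) = -4 + d$)
$D = -3$ ($D = 1 - 4 = -3$)
$r = -1$ ($r = -4 + 3 = -1$)
$M{\left(a \right)} = 4$ ($M{\left(a \right)} = \left(-4\right) \left(-1\right) = 4$)
$A = 3$
$q{\left(O \right)} = \frac{-41 + O}{4 + O}$ ($q{\left(O \right)} = \frac{O - 41}{O + 4} = \frac{-41 + O}{4 + O}$)
$A q{\left(-80 \right)} = 3 \frac{-41 - 80}{4 - 80} = 3 \frac{1}{-76} \left(-121\right) = 3 \left(\left(- \frac{1}{76}\right) \left(-121\right)\right) = 3 \cdot \frac{121}{76} = \frac{363}{76}$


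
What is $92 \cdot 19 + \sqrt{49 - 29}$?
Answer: $1748 + 2 \sqrt{5} \approx 1752.5$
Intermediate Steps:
$92 \cdot 19 + \sqrt{49 - 29} = 1748 + \sqrt{20} = 1748 + 2 \sqrt{5}$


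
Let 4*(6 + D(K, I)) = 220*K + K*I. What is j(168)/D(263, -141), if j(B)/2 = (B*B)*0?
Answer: 0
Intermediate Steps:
j(B) = 0 (j(B) = 2*((B*B)*0) = 2*(B²*0) = 2*0 = 0)
D(K, I) = -6 + 55*K + I*K/4 (D(K, I) = -6 + (220*K + K*I)/4 = -6 + (220*K + I*K)/4 = -6 + (55*K + I*K/4) = -6 + 55*K + I*K/4)
j(168)/D(263, -141) = 0/(-6 + 55*263 + (¼)*(-141)*263) = 0/(-6 + 14465 - 37083/4) = 0/(20753/4) = 0*(4/20753) = 0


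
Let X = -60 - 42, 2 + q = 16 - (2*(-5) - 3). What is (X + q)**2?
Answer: 5625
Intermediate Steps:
q = 27 (q = -2 + (16 - (2*(-5) - 3)) = -2 + (16 - (-10 - 3)) = -2 + (16 - 1*(-13)) = -2 + (16 + 13) = -2 + 29 = 27)
X = -102
(X + q)**2 = (-102 + 27)**2 = (-75)**2 = 5625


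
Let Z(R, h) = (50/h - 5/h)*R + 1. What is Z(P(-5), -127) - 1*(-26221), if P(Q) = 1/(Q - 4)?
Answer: 3330199/127 ≈ 26222.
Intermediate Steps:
P(Q) = 1/(-4 + Q)
Z(R, h) = 1 + 45*R/h (Z(R, h) = (45/h)*R + 1 = 45*R/h + 1 = 1 + 45*R/h)
Z(P(-5), -127) - 1*(-26221) = (-127 + 45/(-4 - 5))/(-127) - 1*(-26221) = -(-127 + 45/(-9))/127 + 26221 = -(-127 + 45*(-⅑))/127 + 26221 = -(-127 - 5)/127 + 26221 = -1/127*(-132) + 26221 = 132/127 + 26221 = 3330199/127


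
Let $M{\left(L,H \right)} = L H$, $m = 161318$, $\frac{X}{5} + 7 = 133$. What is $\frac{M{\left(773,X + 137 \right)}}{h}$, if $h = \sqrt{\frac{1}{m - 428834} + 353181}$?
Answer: $\frac{3557346 \sqrt{702092534743245}}{94481568395} \approx 997.65$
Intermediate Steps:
$X = 630$ ($X = -35 + 5 \cdot 133 = -35 + 665 = 630$)
$h = \frac{\sqrt{702092534743245}}{44586}$ ($h = \sqrt{\frac{1}{161318 - 428834} + 353181} = \sqrt{\frac{1}{-267516} + 353181} = \sqrt{- \frac{1}{267516} + 353181} = \sqrt{\frac{94481568395}{267516}} = \frac{\sqrt{702092534743245}}{44586} \approx 594.29$)
$M{\left(L,H \right)} = H L$
$\frac{M{\left(773,X + 137 \right)}}{h} = \frac{\left(630 + 137\right) 773}{\frac{1}{44586} \sqrt{702092534743245}} = 767 \cdot 773 \frac{6 \sqrt{702092534743245}}{94481568395} = 592891 \frac{6 \sqrt{702092534743245}}{94481568395} = \frac{3557346 \sqrt{702092534743245}}{94481568395}$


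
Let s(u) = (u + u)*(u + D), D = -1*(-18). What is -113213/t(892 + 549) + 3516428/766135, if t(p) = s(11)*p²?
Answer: 4658459066814029/1014971723856530 ≈ 4.5897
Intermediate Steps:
D = 18
s(u) = 2*u*(18 + u) (s(u) = (u + u)*(u + 18) = (2*u)*(18 + u) = 2*u*(18 + u))
t(p) = 638*p² (t(p) = (2*11*(18 + 11))*p² = (2*11*29)*p² = 638*p²)
-113213/t(892 + 549) + 3516428/766135 = -113213*1/(638*(892 + 549)²) + 3516428/766135 = -113213/(638*1441²) + 3516428*(1/766135) = -113213/(638*2076481) + 3516428/766135 = -113213/1324794878 + 3516428/766135 = 4658459066814029/1014971723856530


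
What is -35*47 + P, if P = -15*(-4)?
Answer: -1585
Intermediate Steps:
P = 60
-35*47 + P = -35*47 + 60 = -1645 + 60 = -1585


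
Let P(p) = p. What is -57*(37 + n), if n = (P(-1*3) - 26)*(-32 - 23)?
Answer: -93024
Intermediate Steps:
n = 1595 (n = (-1*3 - 26)*(-32 - 23) = (-3 - 26)*(-55) = -29*(-55) = 1595)
-57*(37 + n) = -57*(37 + 1595) = -57*1632 = -93024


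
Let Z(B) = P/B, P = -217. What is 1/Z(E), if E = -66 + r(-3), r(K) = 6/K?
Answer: 68/217 ≈ 0.31336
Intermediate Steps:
E = -68 (E = -66 + 6/(-3) = -66 + 6*(-⅓) = -66 - 2 = -68)
Z(B) = -217/B
1/Z(E) = 1/(-217/(-68)) = 1/(-217*(-1/68)) = 1/(217/68) = 68/217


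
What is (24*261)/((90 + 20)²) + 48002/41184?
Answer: 9531827/5662800 ≈ 1.6832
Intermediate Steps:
(24*261)/((90 + 20)²) + 48002/41184 = 6264/(110²) + 48002*(1/41184) = 6264/12100 + 24001/20592 = 6264*(1/12100) + 24001/20592 = 1566/3025 + 24001/20592 = 9531827/5662800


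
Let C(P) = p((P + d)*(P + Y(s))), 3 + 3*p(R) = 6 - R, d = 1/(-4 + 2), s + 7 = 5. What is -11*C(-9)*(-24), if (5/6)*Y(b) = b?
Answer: -46332/5 ≈ -9266.4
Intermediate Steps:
s = -2 (s = -7 + 5 = -2)
Y(b) = 6*b/5
d = -½ (d = 1/(-2) = -½ ≈ -0.50000)
p(R) = 1 - R/3 (p(R) = -1 + (6 - R)/3 = -1 + (2 - R/3) = 1 - R/3)
C(P) = 1 - (-12/5 + P)*(-½ + P)/3 (C(P) = 1 - (P - ½)*(P + (6/5)*(-2))/3 = 1 - (-½ + P)*(P - 12/5)/3 = 1 - (-½ + P)*(-12/5 + P)/3 = 1 - (-12/5 + P)*(-½ + P)/3)
-11*C(-9)*(-24) = -11*(⅗ - ⅓*(-9)² + (29/30)*(-9))*(-24) = -11*(⅗ - ⅓*81 - 87/10)*(-24) = -11*(⅗ - 27 - 87/10)*(-24) = -11*(-351/10)*(-24) = (3861/10)*(-24) = -46332/5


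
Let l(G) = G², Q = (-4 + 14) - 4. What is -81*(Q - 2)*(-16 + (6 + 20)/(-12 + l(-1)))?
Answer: 65448/11 ≈ 5949.8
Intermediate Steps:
Q = 6 (Q = 10 - 4 = 6)
-81*(Q - 2)*(-16 + (6 + 20)/(-12 + l(-1))) = -81*(6 - 2)*(-16 + (6 + 20)/(-12 + (-1)²)) = -324*(-16 + 26/(-12 + 1)) = -324*(-16 + 26/(-11)) = -324*(-16 + 26*(-1/11)) = -324*(-16 - 26/11) = -324*(-202)/11 = -81*(-808/11) = 65448/11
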